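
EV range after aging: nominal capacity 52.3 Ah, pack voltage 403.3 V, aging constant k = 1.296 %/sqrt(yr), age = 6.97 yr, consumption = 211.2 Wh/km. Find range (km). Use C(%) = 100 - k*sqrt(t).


Step 1: capacity retention = 100 - 1.296 * sqrt(6.97) = 100 - 1.296 * 2.6401 = 96.578%
Step 2: C_now = 52.3 * 96.578/100 = 50.51 Ah
Step 3: E_pack = V * C_now = 403.3 * 50.51 = 20371 Wh
Step 4: range = E_pack / consumption = 20371 / 211.2 = 96.45 km

96.45 km


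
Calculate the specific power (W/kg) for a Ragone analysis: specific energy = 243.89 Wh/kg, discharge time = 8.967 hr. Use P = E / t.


P_specific = E / t = 243.89 / 8.967 = 27.20 W/kg

27.20 W/kg


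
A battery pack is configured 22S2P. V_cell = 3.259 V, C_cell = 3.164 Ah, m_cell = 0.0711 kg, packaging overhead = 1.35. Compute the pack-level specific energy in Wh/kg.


Step 1: V_pack = 22 * 3.259 = 71.698 V
Step 2: C_pack = 2 * 3.164 = 6.328 Ah
Step 3: E_pack = V_pack * C_pack = 71.698 * 6.328 = 453.7 Wh
Step 4: m_pack = 22 * 2 * 0.0711 * 1.35 = 4.2233 kg
Step 5: ED = E_pack / m_pack = 453.7 / 4.2233 = 107.4 Wh/kg

107.4 Wh/kg


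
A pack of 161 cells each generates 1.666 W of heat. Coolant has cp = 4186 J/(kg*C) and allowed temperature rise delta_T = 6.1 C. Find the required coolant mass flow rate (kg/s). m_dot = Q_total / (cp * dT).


Step 1: Total heat Q = 161 * 1.666 W = 268.23 W
Step 2: denom = cp * dT = 4186 * 6.1 = 25535
Step 3: m_dot = 268.23 / 25535 = 0.01050 kg/s

0.01050 kg/s


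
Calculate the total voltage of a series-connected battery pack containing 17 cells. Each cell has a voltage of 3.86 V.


Series voltages add: 17 * 3.86 V = 65.62 V

65.62 V


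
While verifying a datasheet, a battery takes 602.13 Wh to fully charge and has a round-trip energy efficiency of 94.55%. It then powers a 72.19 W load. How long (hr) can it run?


Step 1: E_discharge = eta/100 * E_charge = 94.55/100 * 602.13 = 569.31 Wh
Step 2: t = E_discharge / P = 569.31 / 72.19 = 7.886 hr

7.886 hr


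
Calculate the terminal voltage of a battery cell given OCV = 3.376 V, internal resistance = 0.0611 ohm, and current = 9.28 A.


V = OCV - I*R = 3.376 - 9.28 * 0.0611 = 2.809 V

2.809 V


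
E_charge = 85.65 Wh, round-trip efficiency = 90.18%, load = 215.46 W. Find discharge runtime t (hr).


Step 1: E_discharge = eta/100 * E_charge = 90.18/100 * 85.65 = 77.239 Wh
Step 2: t = E_discharge / P = 77.239 / 215.46 = 0.3585 hr

0.3585 hr


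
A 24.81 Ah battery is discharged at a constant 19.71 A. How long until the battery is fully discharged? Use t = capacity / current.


Runtime = 24.81 Ah / 19.71 A = 1.259 hr

1.259 hr


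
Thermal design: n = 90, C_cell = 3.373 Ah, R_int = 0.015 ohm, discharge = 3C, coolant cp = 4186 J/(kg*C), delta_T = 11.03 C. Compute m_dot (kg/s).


Step 1: I = 3 * 3.373 = 10.119 A
Step 2: Q_cell = I^2 * R = 10.119^2 * 0.015 = 1.5359 W
Step 3: Q_total = 90 * 1.5359 = 138.23 W
Step 4: m_dot = Q_total / (cp * dT) = 138.23 / (4186 * 11.03) = 0.002994 kg/s

0.002994 kg/s


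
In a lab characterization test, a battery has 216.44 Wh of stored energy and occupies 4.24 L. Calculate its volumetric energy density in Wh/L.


Volumetric ED = 216.44 Wh / 4.24 L = 51.05 Wh/L

51.05 Wh/L


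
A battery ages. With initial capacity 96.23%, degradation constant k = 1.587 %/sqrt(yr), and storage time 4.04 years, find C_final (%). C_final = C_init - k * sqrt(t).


sqrt(t) = sqrt(4.04) = 2.01
C_final = 96.23 - 1.587 * 2.01 = 93.04%

93.04%


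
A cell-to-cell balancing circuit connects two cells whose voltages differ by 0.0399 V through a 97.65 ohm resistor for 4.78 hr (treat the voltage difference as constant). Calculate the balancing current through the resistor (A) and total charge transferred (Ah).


First, Ohm's law: I_bal = 0.0399 V / 97.65 ohm = 4.0860e-04 A
Then Q = I * t = 4.0860e-04 A * 4.78 hr = 0.001953 Ah

I=4.0860e-04 A, Q=0.001953 Ah


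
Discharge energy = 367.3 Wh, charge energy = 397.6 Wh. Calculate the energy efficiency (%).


Round-trip efficiency = 367.3/397.6 * 100% = 92.38%

92.38%


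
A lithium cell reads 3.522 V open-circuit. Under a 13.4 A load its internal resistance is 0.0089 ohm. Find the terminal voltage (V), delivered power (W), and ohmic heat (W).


Step 1: V_terminal = OCV - I*R = 3.522 - 13.4 * 0.0089 = 3.4027 V
Step 2: P_out = V_terminal * I = 3.4027 * 13.4 = 45.60 W
Step 3: Q = I^2 * R = 13.4^2 * 0.0089 = 1.598 W

V=3.4027 V, P=45.60 W, Q=1.598 W


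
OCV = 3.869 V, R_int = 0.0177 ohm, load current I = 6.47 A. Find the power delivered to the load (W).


Step 1: V_terminal = OCV - I*R = 3.869 - 6.47 * 0.0177 = 3.7545 V
Step 2: P_out = V_terminal * I = 3.7545 * 6.47 = 24.29 W

24.29 W


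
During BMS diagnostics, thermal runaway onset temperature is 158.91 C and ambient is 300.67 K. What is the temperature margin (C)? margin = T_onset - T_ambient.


Convert: T_ambient = 300.67 K = 27.52 C
margin = 158.91 - 27.52 = 131.39 C

131.39 C


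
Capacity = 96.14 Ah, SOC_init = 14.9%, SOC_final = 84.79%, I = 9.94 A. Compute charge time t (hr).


Step 1: dSOC = 84.79% - 14.9% = 69.89%
Step 2: delta_Ah = 96.14 * 69.89 / 100 = 67.192 Ah
Step 3: t = 67.192 / 9.94 = 6.760 hr

6.760 hr


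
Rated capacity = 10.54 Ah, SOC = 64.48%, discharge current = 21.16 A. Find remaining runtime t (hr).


Step 1: remaining = SOC/100 * C_total = 64.48/100 * 10.54 = 6.7962 Ah
Step 2: t = remaining / I = 6.7962 / 21.16 = 0.3212 hr

0.3212 hr


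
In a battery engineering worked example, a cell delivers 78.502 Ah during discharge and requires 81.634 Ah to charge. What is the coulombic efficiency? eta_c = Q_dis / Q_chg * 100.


eta_c = Q_dis / Q_chg * 100 = 78.502 / 81.634 * 100 = 96.16%

96.16%


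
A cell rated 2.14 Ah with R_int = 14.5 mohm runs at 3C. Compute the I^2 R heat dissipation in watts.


Convert: R = 14.5 mohm = 0.0145 ohm
Step 1: I = C_rate * capacity = 3 * 2.14 = 6.42 A
Step 2: Q = I^2 * R = 6.42^2 * 0.0145 = 41.216 * 0.0145 = 0.5976 W

0.5976 W


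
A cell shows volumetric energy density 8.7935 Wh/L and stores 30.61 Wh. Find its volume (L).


V = E / ED = 30.61 / 8.7935 = 3.481 L

3.481 L


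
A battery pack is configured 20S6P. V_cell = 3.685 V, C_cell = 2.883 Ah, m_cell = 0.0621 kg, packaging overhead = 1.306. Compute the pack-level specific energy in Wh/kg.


Step 1: V_pack = 20 * 3.685 = 73.7 V
Step 2: C_pack = 6 * 2.883 = 17.298 Ah
Step 3: E_pack = V_pack * C_pack = 73.7 * 17.298 = 1274.9 Wh
Step 4: m_pack = 20 * 6 * 0.0621 * 1.306 = 9.7323 kg
Step 5: ED = E_pack / m_pack = 1274.9 / 9.7323 = 131.0 Wh/kg

131.0 Wh/kg


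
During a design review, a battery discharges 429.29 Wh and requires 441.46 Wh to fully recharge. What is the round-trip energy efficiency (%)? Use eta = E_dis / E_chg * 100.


Round-trip efficiency = 429.29/441.46 * 100% = 97.24%

97.24%


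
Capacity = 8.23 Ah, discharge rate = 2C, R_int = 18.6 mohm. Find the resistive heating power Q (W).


Convert: R = 18.6 mohm = 0.0186 ohm
Step 1: I = C_rate * capacity = 2 * 8.23 = 16.46 A
Step 2: Q = I^2 * R = 16.46^2 * 0.0186 = 270.93 * 0.0186 = 5.039 W

5.039 W


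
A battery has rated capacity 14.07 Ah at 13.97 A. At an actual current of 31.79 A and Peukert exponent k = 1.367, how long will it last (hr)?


Step 1: t_rated = C / I_rated = 14.07 / 13.97 = 1.0072 hr
Step 2: ratio = 13.97 / 31.79 = 0.43945
Step 3: ratio^k = 0.43945^1.367 = 0.32498
Step 4: t = t_rated * ratio^k = 1.0072 * 0.32498 = 0.3273 hr

0.3273 hr


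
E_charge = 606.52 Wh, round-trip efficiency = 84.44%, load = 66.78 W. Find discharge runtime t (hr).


Step 1: E_discharge = eta/100 * E_charge = 84.44/100 * 606.52 = 512.15 Wh
Step 2: t = E_discharge / P = 512.15 / 66.78 = 7.669 hr

7.669 hr


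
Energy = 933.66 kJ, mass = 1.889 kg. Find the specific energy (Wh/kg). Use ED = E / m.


Convert: E = 933.66 kJ = 259.35 Wh
ED = E / m = 259.35 / 1.889 = 137.3 Wh/kg

137.3 Wh/kg


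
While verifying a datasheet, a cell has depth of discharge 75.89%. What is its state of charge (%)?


SOC = 100 - DOD = 100 - 75.89 = 24.11%

24.11%


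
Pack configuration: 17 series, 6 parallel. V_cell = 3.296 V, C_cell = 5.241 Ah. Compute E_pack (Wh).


E = Ns * Vcell * Np * Ccell = 17 * 3.296 * 6 * 5.241 = 1762 Wh

1762 Wh


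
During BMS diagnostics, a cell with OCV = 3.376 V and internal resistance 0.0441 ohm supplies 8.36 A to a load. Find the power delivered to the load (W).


Step 1: V_terminal = OCV - I*R = 3.376 - 8.36 * 0.0441 = 3.0073 V
Step 2: P_out = V_terminal * I = 3.0073 * 8.36 = 25.14 W

25.14 W


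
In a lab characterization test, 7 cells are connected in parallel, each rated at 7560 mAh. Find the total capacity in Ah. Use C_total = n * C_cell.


Convert: C_cell = 7560 mAh = 7.56 Ah
C_total = 7 * 7.56 = 52.92 Ah

52.92 Ah


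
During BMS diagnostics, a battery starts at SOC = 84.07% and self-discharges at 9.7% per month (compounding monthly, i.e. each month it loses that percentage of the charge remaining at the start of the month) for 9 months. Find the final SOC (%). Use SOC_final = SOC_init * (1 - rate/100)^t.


Monthly retention factor = 1 - 9.7/100 = 0.903
Over 9 months: factor^9 = 0.3992
SOC_final = 84.07 * 0.3992 = 33.56%

33.56%


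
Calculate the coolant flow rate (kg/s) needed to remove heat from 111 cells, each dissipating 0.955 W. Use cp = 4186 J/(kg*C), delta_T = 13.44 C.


Q_total = 111 * 0.955 = 106.01 W
m_dot = Q_total / (cp * dT) = 106.01 / (4186 * 13.44) = 0.001884 kg/s

0.001884 kg/s


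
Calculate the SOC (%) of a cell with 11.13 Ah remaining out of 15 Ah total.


SOC% = 11.13 / 15 * 100 = 74.20%

74.20%


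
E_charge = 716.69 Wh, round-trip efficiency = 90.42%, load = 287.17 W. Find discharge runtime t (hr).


Step 1: E_discharge = eta/100 * E_charge = 90.42/100 * 716.69 = 648.03 Wh
Step 2: t = E_discharge / P = 648.03 / 287.17 = 2.257 hr

2.257 hr


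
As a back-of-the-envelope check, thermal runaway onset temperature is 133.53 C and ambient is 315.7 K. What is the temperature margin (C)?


Convert: T_ambient = 315.7 K = 42.55 C
margin = 133.53 - 42.55 = 90.98 C

90.98 C


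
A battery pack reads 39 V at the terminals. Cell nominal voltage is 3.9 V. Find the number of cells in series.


n = V_pack / V_cell = 39 / 3.9 = 10

10


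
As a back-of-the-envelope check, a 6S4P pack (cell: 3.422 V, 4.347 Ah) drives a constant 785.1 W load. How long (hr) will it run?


Step 1: E_pack = Ns * V_cell * Np * C_cell = 6 * 3.422 * 4 * 4.347 = 357.01 Wh
Step 2: t = E_pack / P = 357.01 / 785.1 = 0.4547 hr

0.4547 hr


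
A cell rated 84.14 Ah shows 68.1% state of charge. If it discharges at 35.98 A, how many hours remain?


Step 1: remaining = SOC/100 * C_total = 68.1/100 * 84.14 = 57.299 Ah
Step 2: t = remaining / I = 57.299 / 35.98 = 1.593 hr

1.593 hr


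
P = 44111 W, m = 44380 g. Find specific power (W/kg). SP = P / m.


Convert: m = 44380 g = 44.38 kg
SP = P / m = 44111 / 44.38 = 993.9 W/kg

993.9 W/kg


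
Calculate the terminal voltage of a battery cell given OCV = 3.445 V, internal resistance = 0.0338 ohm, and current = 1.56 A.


IR drop = 1.56 * 0.0338 = 0.052728 V
V = 3.445 - 0.052728 = 3.392 V

3.392 V


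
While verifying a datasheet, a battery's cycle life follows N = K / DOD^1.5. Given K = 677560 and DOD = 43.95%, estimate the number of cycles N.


DOD^1.5 = 291.37
N = K / DOD^1.5 = 677560 / 291.37 = 2325

2325 cycles


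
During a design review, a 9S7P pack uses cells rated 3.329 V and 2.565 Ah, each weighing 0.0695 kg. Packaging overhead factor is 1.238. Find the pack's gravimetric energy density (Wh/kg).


Step 1: V_pack = 9 * 3.329 = 29.961 V
Step 2: C_pack = 7 * 2.565 = 17.955 Ah
Step 3: E_pack = V_pack * C_pack = 29.961 * 17.955 = 537.95 Wh
Step 4: m_pack = 9 * 7 * 0.0695 * 1.238 = 5.4206 kg
Step 5: ED = E_pack / m_pack = 537.95 / 5.4206 = 99.24 Wh/kg

99.24 Wh/kg


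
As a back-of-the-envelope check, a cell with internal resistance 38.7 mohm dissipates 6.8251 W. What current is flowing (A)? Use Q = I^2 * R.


Convert: R = 38.7 mohm = 0.0387 ohm
I = sqrt(Q / R) = sqrt(6.8251 / 0.0387) = sqrt(176.36) = 13.28 A

13.28 A


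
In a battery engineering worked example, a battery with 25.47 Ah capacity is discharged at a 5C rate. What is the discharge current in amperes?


I = C_rate * capacity = 5 * 25.47 = 127.35 A

127.35 A


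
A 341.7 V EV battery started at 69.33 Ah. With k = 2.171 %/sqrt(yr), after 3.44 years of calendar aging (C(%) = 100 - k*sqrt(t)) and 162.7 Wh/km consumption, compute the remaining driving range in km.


Step 1: capacity retention = 100 - 2.171 * sqrt(3.44) = 100 - 2.171 * 1.8547 = 95.973%
Step 2: C_now = 69.33 * 95.973/100 = 66.538 Ah
Step 3: E_pack = V * C_now = 341.7 * 66.538 = 22736 Wh
Step 4: range = E_pack / consumption = 22736 / 162.7 = 139.7 km

139.7 km


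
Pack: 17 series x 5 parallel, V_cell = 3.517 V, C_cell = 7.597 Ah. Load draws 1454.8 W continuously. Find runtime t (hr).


Step 1: E_pack = Ns * V_cell * Np * C_cell = 17 * 3.517 * 5 * 7.597 = 2271.1 Wh
Step 2: t = E_pack / P = 2271.1 / 1454.8 = 1.561 hr

1.561 hr


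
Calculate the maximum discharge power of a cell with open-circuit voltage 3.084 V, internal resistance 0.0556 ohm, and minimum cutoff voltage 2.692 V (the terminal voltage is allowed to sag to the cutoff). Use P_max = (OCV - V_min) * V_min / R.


P_max = (OCV - V_min) * V_min / R = (3.084 - 2.692) * 2.692 / 0.0556 = 0.392 * 2.692 / 0.0556 = 18.98 W

18.98 W


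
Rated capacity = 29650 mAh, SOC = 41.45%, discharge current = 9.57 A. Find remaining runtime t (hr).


Convert: C_total = 29650 mAh = 29.65 Ah
Step 1: remaining = SOC/100 * C_total = 41.45/100 * 29.65 = 12.29 Ah
Step 2: t = remaining / I = 12.29 / 9.57 = 1.284 hr

1.284 hr


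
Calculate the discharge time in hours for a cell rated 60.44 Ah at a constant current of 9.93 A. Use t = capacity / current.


t = capacity / current = 60.44 / 9.93 = 6.087 hr

6.087 hr


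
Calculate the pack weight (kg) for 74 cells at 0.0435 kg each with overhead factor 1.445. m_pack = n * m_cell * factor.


Cell mass sum = 74 * 0.0435 = 3.219 kg
With overhead 1.445: m_pack = 3.219 * 1.445 = 4.651 kg

4.651 kg


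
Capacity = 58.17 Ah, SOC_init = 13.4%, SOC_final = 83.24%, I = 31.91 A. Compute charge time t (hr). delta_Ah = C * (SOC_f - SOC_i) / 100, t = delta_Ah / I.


Step 1: dSOC = 83.24% - 13.4% = 69.84%
Step 2: delta_Ah = 58.17 * 69.84 / 100 = 40.626 Ah
Step 3: t = 40.626 / 31.91 = 1.273 hr

1.273 hr


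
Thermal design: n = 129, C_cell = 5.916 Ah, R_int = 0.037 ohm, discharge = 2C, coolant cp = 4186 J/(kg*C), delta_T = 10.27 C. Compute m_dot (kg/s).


Step 1: I = 2 * 5.916 = 11.832 A
Step 2: Q_cell = I^2 * R = 11.832^2 * 0.037 = 5.1799 W
Step 3: Q_total = 129 * 5.1799 = 668.21 W
Step 4: m_dot = Q_total / (cp * dT) = 668.21 / (4186 * 10.27) = 0.01554 kg/s

0.01554 kg/s


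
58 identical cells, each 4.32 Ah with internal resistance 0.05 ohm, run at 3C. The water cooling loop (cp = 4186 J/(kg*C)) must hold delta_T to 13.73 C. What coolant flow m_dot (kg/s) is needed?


Step 1: I = 3 * 4.32 = 12.96 A
Step 2: Q_cell = I^2 * R = 12.96^2 * 0.05 = 8.3981 W
Step 3: Q_total = 58 * 8.3981 = 487.09 W
Step 4: m_dot = Q_total / (cp * dT) = 487.09 / (4186 * 13.73) = 0.008475 kg/s

0.008475 kg/s


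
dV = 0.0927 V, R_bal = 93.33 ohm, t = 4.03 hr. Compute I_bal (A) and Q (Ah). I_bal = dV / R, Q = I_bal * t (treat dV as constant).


I_bal = dV / R = 0.0927 / 93.33 = 9.9325e-04 A
Q = I_bal * t = 9.9325e-04 * 4.03 = 0.004003 Ah

I=9.9325e-04 A, Q=0.004003 Ah


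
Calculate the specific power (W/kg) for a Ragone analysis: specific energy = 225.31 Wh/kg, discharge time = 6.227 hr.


Specific power = 225.31 Wh/kg / 6.227 hr = 36.18 W/kg

36.18 W/kg


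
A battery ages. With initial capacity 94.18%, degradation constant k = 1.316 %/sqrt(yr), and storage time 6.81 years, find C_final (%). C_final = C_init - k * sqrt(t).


Step 1: sqrt(6.81 yr) = 2.6096
Step 2: drop = 1.316 * 2.6096 = 3.4342
Step 3: C_final = 94.18 - 3.4342 = 90.75%

90.75%


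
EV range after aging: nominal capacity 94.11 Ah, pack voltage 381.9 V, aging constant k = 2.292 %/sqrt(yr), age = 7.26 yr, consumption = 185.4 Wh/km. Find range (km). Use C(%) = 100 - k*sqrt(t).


Step 1: capacity retention = 100 - 2.292 * sqrt(7.26) = 100 - 2.292 * 2.6944 = 93.824%
Step 2: C_now = 94.11 * 93.824/100 = 88.298 Ah
Step 3: E_pack = V * C_now = 381.9 * 88.298 = 33721 Wh
Step 4: range = E_pack / consumption = 33721 / 185.4 = 181.9 km

181.9 km


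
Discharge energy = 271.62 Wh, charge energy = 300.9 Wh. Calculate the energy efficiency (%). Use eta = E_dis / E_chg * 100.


eta_e = E_dis / E_chg * 100 = 271.62 / 300.9 * 100 = 90.27%

90.27%


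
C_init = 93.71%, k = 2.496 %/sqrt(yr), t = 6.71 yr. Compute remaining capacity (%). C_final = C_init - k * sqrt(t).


Step 1: sqrt(6.71 yr) = 2.5904
Step 2: drop = 2.496 * 2.5904 = 6.4656
Step 3: C_final = 93.71 - 6.4656 = 87.24%

87.24%


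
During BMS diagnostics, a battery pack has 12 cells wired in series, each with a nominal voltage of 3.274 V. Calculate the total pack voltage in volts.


With 12 cells in series at 3.274 V each, V_pack = 39.288 V

39.288 V


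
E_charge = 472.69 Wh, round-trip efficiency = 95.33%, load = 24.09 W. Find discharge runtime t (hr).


Step 1: E_discharge = eta/100 * E_charge = 95.33/100 * 472.69 = 450.62 Wh
Step 2: t = E_discharge / P = 450.62 / 24.09 = 18.71 hr

18.71 hr


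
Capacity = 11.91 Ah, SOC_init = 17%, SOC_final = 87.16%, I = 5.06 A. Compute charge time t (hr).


Step 1: dSOC = 87.16% - 17% = 70.16%
Step 2: delta_Ah = 11.91 * 70.16 / 100 = 8.3561 Ah
Step 3: t = 8.3561 / 5.06 = 1.651 hr

1.651 hr


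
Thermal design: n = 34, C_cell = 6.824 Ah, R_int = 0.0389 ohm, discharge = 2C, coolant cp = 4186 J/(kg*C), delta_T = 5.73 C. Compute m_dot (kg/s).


Step 1: I = 2 * 6.824 = 13.648 A
Step 2: Q_cell = I^2 * R = 13.648^2 * 0.0389 = 7.2458 W
Step 3: Q_total = 34 * 7.2458 = 246.36 W
Step 4: m_dot = Q_total / (cp * dT) = 246.36 / (4186 * 5.73) = 0.01027 kg/s

0.01027 kg/s


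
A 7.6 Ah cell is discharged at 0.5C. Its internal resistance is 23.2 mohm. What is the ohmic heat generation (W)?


Convert: R = 23.2 mohm = 0.0232 ohm
Step 1: I = C_rate * capacity = 0.5 * 7.6 = 3.8 A
Step 2: Q = I^2 * R = 3.8^2 * 0.0232 = 14.44 * 0.0232 = 0.3350 W

0.3350 W


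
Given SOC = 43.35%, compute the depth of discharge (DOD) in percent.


Complement of SOC: DOD = 100% - 43.35% = 56.65%

56.65%


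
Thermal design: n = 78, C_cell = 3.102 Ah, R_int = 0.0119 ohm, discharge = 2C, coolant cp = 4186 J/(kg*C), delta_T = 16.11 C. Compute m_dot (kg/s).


Step 1: I = 2 * 3.102 = 6.204 A
Step 2: Q_cell = I^2 * R = 6.204^2 * 0.0119 = 0.45803 W
Step 3: Q_total = 78 * 0.45803 = 35.726 W
Step 4: m_dot = Q_total / (cp * dT) = 35.726 / (4186 * 16.11) = 5.298e-04 kg/s

5.298e-04 kg/s


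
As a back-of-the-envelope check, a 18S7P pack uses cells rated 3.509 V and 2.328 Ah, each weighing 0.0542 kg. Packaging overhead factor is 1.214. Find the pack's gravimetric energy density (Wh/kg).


Step 1: V_pack = 18 * 3.509 = 63.162 V
Step 2: C_pack = 7 * 2.328 = 16.296 Ah
Step 3: E_pack = V_pack * C_pack = 63.162 * 16.296 = 1029.3 Wh
Step 4: m_pack = 18 * 7 * 0.0542 * 1.214 = 8.2906 kg
Step 5: ED = E_pack / m_pack = 1029.3 / 8.2906 = 124.2 Wh/kg

124.2 Wh/kg


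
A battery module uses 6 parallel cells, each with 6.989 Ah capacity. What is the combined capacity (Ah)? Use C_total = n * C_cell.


C_total = 6 * 6.989 = 41.934 Ah

41.934 Ah


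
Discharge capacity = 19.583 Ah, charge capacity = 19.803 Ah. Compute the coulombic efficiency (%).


eta_c = Q_dis / Q_chg * 100 = 19.583 / 19.803 * 100 = 98.89%

98.89%


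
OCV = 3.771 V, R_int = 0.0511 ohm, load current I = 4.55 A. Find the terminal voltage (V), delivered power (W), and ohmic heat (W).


Step 1: V_terminal = OCV - I*R = 3.771 - 4.55 * 0.0511 = 3.5385 V
Step 2: P_out = V_terminal * I = 3.5385 * 4.55 = 16.10 W
Step 3: Q = I^2 * R = 4.55^2 * 0.0511 = 1.058 W

V=3.5385 V, P=16.10 W, Q=1.058 W


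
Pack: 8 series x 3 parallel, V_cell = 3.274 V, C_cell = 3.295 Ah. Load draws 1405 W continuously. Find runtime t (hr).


Step 1: E_pack = Ns * V_cell * Np * C_cell = 8 * 3.274 * 3 * 3.295 = 258.91 Wh
Step 2: t = E_pack / P = 258.91 / 1405 = 0.1843 hr

0.1843 hr


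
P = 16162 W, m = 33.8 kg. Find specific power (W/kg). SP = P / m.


Specific power = 16162 W / 33.8 kg = 478.2 W/kg

478.2 W/kg


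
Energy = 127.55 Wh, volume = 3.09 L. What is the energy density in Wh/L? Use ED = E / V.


Volumetric ED = 127.55 Wh / 3.09 L = 41.28 Wh/L

41.28 Wh/L


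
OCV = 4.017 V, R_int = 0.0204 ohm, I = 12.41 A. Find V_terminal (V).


IR drop = 12.41 * 0.0204 = 0.25316 V
V = 4.017 - 0.25316 = 3.764 V

3.764 V


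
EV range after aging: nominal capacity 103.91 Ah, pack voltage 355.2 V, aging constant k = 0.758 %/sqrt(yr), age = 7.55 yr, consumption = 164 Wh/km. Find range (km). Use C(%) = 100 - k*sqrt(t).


Step 1: capacity retention = 100 - 0.758 * sqrt(7.55) = 100 - 0.758 * 2.7477 = 97.917%
Step 2: C_now = 103.91 * 97.917/100 = 101.75 Ah
Step 3: E_pack = V * C_now = 355.2 * 101.75 = 36142 Wh
Step 4: range = E_pack / consumption = 36142 / 164 = 220.4 km

220.4 km


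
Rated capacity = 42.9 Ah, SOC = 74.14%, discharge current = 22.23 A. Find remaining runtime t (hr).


Step 1: remaining = SOC/100 * C_total = 74.14/100 * 42.9 = 31.806 Ah
Step 2: t = remaining / I = 31.806 / 22.23 = 1.431 hr

1.431 hr


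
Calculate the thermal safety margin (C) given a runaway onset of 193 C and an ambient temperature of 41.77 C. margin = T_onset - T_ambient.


Safety margin = 193 C - 41.77 C = 151.23 C

151.23 C


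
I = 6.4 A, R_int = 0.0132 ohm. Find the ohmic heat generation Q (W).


I^2 = 40.96
Q = 40.96 * 0.0132 = 0.5407 W

0.5407 W


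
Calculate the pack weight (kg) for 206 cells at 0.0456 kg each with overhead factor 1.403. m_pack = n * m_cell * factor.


Cell mass sum = 206 * 0.0456 = 9.3936 kg
With overhead 1.403: m_pack = 9.3936 * 1.403 = 13.18 kg

13.18 kg


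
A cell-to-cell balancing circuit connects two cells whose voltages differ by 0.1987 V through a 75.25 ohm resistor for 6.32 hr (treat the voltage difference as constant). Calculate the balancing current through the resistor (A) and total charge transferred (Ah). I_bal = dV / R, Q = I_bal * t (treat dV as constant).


I_bal = dV / R = 0.1987 / 75.25 = 0.0026405 A
Q = I_bal * t = 0.0026405 * 6.32 = 0.01669 Ah

I=0.0026405 A, Q=0.01669 Ah


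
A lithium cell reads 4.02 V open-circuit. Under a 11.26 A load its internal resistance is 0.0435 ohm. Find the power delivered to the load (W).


Step 1: V_terminal = OCV - I*R = 4.02 - 11.26 * 0.0435 = 3.5302 V
Step 2: P_out = V_terminal * I = 3.5302 * 11.26 = 39.75 W

39.75 W


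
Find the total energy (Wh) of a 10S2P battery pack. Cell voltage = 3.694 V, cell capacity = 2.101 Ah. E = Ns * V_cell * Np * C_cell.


V_pack = 10 * 3.694 = 36.94 V
C_pack = 2 * 2.101 = 4.202 Ah
E = V_pack * C_pack = 36.94 * 4.202 = 155.2 Wh

155.2 Wh


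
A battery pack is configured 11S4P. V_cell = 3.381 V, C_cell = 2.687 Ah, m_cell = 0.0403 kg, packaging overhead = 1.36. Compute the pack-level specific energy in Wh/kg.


Step 1: V_pack = 11 * 3.381 = 37.191 V
Step 2: C_pack = 4 * 2.687 = 10.748 Ah
Step 3: E_pack = V_pack * C_pack = 37.191 * 10.748 = 399.73 Wh
Step 4: m_pack = 11 * 4 * 0.0403 * 1.36 = 2.4116 kg
Step 5: ED = E_pack / m_pack = 399.73 / 2.4116 = 165.8 Wh/kg

165.8 Wh/kg


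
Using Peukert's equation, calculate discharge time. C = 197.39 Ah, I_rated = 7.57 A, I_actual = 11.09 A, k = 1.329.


Step 1: t_rated = C / I_rated = 197.39 / 7.57 = 26.075 hr
Step 2: ratio = 7.57 / 11.09 = 0.6826
Step 3: ratio^k = 0.6826^1.329 = 0.60201
Step 4: t = t_rated * ratio^k = 26.075 * 0.60201 = 15.70 hr

15.70 hr


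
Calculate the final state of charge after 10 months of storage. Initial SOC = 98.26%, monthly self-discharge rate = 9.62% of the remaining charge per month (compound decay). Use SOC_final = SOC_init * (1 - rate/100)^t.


Monthly retention factor = 1 - 9.62/100 = 0.9038
Over 10 months: factor^10 = 0.36368
SOC_final = 98.26 * 0.36368 = 35.74%

35.74%


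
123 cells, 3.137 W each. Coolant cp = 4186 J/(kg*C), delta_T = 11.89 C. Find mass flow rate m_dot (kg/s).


Step 1: Total heat Q = 123 * 3.137 W = 385.85 W
Step 2: denom = cp * dT = 4186 * 11.89 = 49772
Step 3: m_dot = 385.85 / 49772 = 0.007752 kg/s

0.007752 kg/s


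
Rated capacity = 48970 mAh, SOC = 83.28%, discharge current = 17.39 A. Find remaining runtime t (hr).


Convert: C_total = 48970 mAh = 48.97 Ah
Step 1: remaining = SOC/100 * C_total = 83.28/100 * 48.97 = 40.782 Ah
Step 2: t = remaining / I = 40.782 / 17.39 = 2.345 hr

2.345 hr


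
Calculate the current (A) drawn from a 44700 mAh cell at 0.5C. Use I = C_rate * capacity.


Convert: capacity = 44700 mAh = 44.7 Ah
At 0.5C: I = 0.5 * 44.7 Ah = 22.35 A

22.35 A


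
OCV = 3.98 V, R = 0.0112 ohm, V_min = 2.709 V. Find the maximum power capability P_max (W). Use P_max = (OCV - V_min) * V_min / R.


P_max = (OCV - V_min) * V_min / R = (3.98 - 2.709) * 2.709 / 0.0112 = 1.271 * 2.709 / 0.0112 = 307.4 W

307.4 W


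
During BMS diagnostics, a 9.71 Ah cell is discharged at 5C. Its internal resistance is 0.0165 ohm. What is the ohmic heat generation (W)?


Step 1: I = C_rate * capacity = 5 * 9.71 = 48.55 A
Step 2: Q = I^2 * R = 48.55^2 * 0.0165 = 2357.1 * 0.0165 = 38.89 W

38.89 W


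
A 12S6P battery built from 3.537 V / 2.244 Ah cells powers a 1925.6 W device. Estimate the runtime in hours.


Step 1: E_pack = Ns * V_cell * Np * C_cell = 12 * 3.537 * 6 * 2.244 = 571.47 Wh
Step 2: t = E_pack / P = 571.47 / 1925.6 = 0.2968 hr

0.2968 hr


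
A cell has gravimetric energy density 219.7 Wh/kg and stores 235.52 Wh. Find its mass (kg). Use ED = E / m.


m = E / ED = 235.52 / 219.7 = 1.072 kg

1.072 kg


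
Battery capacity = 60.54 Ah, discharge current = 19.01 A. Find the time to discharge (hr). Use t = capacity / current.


t = capacity / current = 60.54 / 19.01 = 3.185 hr

3.185 hr


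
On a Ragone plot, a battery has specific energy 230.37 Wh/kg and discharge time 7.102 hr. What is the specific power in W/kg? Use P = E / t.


P_specific = E / t = 230.37 / 7.102 = 32.44 W/kg

32.44 W/kg


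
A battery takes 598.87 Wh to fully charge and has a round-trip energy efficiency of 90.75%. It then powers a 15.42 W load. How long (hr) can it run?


Step 1: E_discharge = eta/100 * E_charge = 90.75/100 * 598.87 = 543.47 Wh
Step 2: t = E_discharge / P = 543.47 / 15.42 = 35.24 hr

35.24 hr


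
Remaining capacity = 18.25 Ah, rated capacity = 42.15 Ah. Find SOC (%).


SOC% = 18.25 / 42.15 * 100 = 43.30%

43.30%


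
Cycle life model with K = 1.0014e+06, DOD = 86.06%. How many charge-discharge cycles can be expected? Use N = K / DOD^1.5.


Step 1: DOD^1.5 = 86.06^1.5 = 798.37
Step 2: N = 1.0014e+06 / 798.37 = 1254 cycles

1254 cycles


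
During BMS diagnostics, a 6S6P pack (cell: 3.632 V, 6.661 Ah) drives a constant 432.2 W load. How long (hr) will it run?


Step 1: E_pack = Ns * V_cell * Np * C_cell = 6 * 3.632 * 6 * 6.661 = 870.94 Wh
Step 2: t = E_pack / P = 870.94 / 432.2 = 2.015 hr

2.015 hr


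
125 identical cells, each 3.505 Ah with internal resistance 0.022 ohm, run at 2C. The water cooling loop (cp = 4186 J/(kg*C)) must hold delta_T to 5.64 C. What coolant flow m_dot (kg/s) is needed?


Step 1: I = 2 * 3.505 = 7.01 A
Step 2: Q_cell = I^2 * R = 7.01^2 * 0.022 = 1.0811 W
Step 3: Q_total = 125 * 1.0811 = 135.14 W
Step 4: m_dot = Q_total / (cp * dT) = 135.14 / (4186 * 5.64) = 0.005724 kg/s

0.005724 kg/s


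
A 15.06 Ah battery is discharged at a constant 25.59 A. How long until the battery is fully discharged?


t = capacity / current = 15.06 / 25.59 = 0.5885 hr

0.5885 hr


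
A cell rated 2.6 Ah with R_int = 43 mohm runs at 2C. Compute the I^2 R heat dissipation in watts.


Convert: R = 43 mohm = 0.043 ohm
Step 1: I = C_rate * capacity = 2 * 2.6 = 5.2 A
Step 2: Q = I^2 * R = 5.2^2 * 0.043 = 27.04 * 0.043 = 1.163 W

1.163 W


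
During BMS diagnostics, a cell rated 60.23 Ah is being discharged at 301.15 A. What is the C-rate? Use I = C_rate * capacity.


C_rate = I / capacity = 301.15 / 60.23 = 5C

5C


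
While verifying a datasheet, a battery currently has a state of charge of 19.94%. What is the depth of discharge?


DOD = 100 - SOC = 100 - 19.94 = 80.06%

80.06%


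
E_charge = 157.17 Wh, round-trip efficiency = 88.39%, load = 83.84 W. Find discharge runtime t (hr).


Step 1: E_discharge = eta/100 * E_charge = 88.39/100 * 157.17 = 138.92 Wh
Step 2: t = E_discharge / P = 138.92 / 83.84 = 1.657 hr

1.657 hr


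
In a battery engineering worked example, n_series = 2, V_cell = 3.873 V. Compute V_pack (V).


Series voltages add: 2 * 3.873 V = 7.746 V

7.746 V


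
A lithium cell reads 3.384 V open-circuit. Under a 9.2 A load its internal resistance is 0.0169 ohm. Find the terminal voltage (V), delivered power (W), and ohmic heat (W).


Step 1: V_terminal = OCV - I*R = 3.384 - 9.2 * 0.0169 = 3.2285 V
Step 2: P_out = V_terminal * I = 3.2285 * 9.2 = 29.70 W
Step 3: Q = I^2 * R = 9.2^2 * 0.0169 = 1.430 W

V=3.2285 V, P=29.70 W, Q=1.430 W


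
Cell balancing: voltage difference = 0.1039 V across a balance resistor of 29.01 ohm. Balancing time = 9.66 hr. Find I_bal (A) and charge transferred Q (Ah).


First, Ohm's law: I_bal = 0.1039 V / 29.01 ohm = 0.0035815 A
Then Q = I * t = 0.0035815 A * 9.66 hr = 0.03460 Ah

I=0.0035815 A, Q=0.03460 Ah


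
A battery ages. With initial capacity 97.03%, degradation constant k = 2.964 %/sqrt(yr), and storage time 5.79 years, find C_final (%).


sqrt(t) = sqrt(5.79) = 2.4062
C_final = 97.03 - 2.964 * 2.4062 = 89.90%

89.90%


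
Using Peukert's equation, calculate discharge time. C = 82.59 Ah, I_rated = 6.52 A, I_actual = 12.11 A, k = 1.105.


t_rated = C / I_rated = 82.59 / 6.52 = 12.667 hr
(I_rated/I)^k = (0.5384)^1.105 = 0.50451
t = t_rated * (I_rated/I)^k = 12.667 * 0.50451 = 6.391 hr

6.391 hr


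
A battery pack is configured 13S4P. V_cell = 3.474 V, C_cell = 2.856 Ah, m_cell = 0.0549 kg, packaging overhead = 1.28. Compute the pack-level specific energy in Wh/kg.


Step 1: V_pack = 13 * 3.474 = 45.162 V
Step 2: C_pack = 4 * 2.856 = 11.424 Ah
Step 3: E_pack = V_pack * C_pack = 45.162 * 11.424 = 515.93 Wh
Step 4: m_pack = 13 * 4 * 0.0549 * 1.28 = 3.6541 kg
Step 5: ED = E_pack / m_pack = 515.93 / 3.6541 = 141.2 Wh/kg

141.2 Wh/kg


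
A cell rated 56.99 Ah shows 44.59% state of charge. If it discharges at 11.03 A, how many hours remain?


Step 1: remaining = SOC/100 * C_total = 44.59/100 * 56.99 = 25.412 Ah
Step 2: t = remaining / I = 25.412 / 11.03 = 2.304 hr

2.304 hr


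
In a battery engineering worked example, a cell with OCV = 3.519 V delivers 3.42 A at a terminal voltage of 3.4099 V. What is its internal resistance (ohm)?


R = (OCV - V) / I = (3.519 - 3.4099) / 3.42 = 0.03190 ohm

0.03190 ohm


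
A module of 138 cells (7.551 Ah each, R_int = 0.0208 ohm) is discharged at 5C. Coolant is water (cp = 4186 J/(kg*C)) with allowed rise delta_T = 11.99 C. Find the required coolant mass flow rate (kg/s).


Step 1: I = 5 * 7.551 = 37.755 A
Step 2: Q_cell = I^2 * R = 37.755^2 * 0.0208 = 29.649 W
Step 3: Q_total = 138 * 29.649 = 4091.6 W
Step 4: m_dot = Q_total / (cp * dT) = 4091.6 / (4186 * 11.99) = 0.08152 kg/s

0.08152 kg/s


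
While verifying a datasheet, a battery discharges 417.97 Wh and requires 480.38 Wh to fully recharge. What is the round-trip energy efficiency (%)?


eta_e = E_dis / E_chg * 100 = 417.97 / 480.38 * 100 = 87.01%

87.01%


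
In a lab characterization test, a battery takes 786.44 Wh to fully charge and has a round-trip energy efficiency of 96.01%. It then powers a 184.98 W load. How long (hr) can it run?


Step 1: E_discharge = eta/100 * E_charge = 96.01/100 * 786.44 = 755.06 Wh
Step 2: t = E_discharge / P = 755.06 / 184.98 = 4.082 hr

4.082 hr


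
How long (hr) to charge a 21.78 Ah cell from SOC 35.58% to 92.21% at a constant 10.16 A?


delta_Ah = 21.78 * (92.21 - 35.58) / 100 = 12.334 Ah
t = delta_Ah / I = 12.334 / 10.16 = 1.214 hr

1.214 hr


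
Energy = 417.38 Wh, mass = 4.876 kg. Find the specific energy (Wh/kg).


ED = E / m = 417.38 / 4.876 = 85.60 Wh/kg

85.60 Wh/kg


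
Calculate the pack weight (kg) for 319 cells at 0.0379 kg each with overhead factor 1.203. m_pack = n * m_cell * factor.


m_pack = n * m_cell * overhead = 319 * 0.0379 * 1.203 = 14.54 kg

14.54 kg


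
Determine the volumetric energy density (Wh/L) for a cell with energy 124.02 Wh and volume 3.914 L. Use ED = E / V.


ED = E / V = 124.02 / 3.914 = 31.69 Wh/L

31.69 Wh/L


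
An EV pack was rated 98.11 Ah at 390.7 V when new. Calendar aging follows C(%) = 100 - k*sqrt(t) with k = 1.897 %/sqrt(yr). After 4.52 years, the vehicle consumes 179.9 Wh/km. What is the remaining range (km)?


Step 1: capacity retention = 100 - 1.897 * sqrt(4.52) = 100 - 1.897 * 2.126 = 95.967%
Step 2: C_now = 98.11 * 95.967/100 = 94.153 Ah
Step 3: E_pack = V * C_now = 390.7 * 94.153 = 36786 Wh
Step 4: range = E_pack / consumption = 36786 / 179.9 = 204.5 km

204.5 km


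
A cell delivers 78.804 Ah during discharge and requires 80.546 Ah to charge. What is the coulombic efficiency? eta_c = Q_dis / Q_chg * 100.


eta_c = Q_dis / Q_chg * 100 = 78.804 / 80.546 * 100 = 97.84%

97.84%


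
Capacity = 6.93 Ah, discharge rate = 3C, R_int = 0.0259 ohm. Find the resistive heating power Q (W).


Step 1: I = C_rate * capacity = 3 * 6.93 = 20.79 A
Step 2: Q = I^2 * R = 20.79^2 * 0.0259 = 432.22 * 0.0259 = 11.19 W

11.19 W


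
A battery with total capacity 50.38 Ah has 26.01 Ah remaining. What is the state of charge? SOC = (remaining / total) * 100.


SOC% = 26.01 / 50.38 * 100 = 51.63%

51.63%


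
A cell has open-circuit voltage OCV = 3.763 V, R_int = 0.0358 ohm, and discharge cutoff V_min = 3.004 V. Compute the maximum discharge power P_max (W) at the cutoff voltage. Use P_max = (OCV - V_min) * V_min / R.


P_max = (OCV - V_min) * V_min / R = (3.763 - 3.004) * 3.004 / 0.0358 = 0.759 * 3.004 / 0.0358 = 63.69 W

63.69 W


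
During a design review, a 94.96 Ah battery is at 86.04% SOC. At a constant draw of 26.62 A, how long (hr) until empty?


Step 1: remaining = SOC/100 * C_total = 86.04/100 * 94.96 = 81.704 Ah
Step 2: t = remaining / I = 81.704 / 26.62 = 3.069 hr

3.069 hr


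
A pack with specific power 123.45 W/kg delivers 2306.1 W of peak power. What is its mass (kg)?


m = P / SP = 2306.1 / 123.45 = 18.68 kg

18.68 kg


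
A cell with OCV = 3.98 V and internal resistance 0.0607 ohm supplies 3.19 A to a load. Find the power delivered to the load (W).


Step 1: V_terminal = OCV - I*R = 3.98 - 3.19 * 0.0607 = 3.7864 V
Step 2: P_out = V_terminal * I = 3.7864 * 3.19 = 12.08 W

12.08 W


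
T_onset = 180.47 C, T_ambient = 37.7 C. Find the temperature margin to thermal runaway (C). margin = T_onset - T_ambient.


margin = T_onset - T_ambient = 180.47 - 37.7 = 142.77 C

142.77 C


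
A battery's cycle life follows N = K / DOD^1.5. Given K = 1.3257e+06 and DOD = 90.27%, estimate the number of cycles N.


Step 1: DOD^1.5 = 90.27^1.5 = 857.66
Step 2: N = 1.3257e+06 / 857.66 = 1546 cycles

1546 cycles


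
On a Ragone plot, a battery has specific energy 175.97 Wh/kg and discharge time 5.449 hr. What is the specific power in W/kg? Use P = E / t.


Specific power = 175.97 Wh/kg / 5.449 hr = 32.29 W/kg

32.29 W/kg


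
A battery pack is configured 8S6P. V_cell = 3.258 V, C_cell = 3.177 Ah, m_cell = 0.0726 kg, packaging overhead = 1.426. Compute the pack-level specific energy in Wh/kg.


Step 1: V_pack = 8 * 3.258 = 26.064 V
Step 2: C_pack = 6 * 3.177 = 19.062 Ah
Step 3: E_pack = V_pack * C_pack = 26.064 * 19.062 = 496.83 Wh
Step 4: m_pack = 8 * 6 * 0.0726 * 1.426 = 4.9693 kg
Step 5: ED = E_pack / m_pack = 496.83 / 4.9693 = 99.98 Wh/kg

99.98 Wh/kg


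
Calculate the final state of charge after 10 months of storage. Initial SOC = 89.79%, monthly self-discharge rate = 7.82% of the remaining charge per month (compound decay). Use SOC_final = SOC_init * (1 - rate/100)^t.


Monthly retention factor = 1 - 7.82/100 = 0.9218
Over 10 months: factor^10 = 0.44296
SOC_final = 89.79 * 0.44296 = 39.77%

39.77%


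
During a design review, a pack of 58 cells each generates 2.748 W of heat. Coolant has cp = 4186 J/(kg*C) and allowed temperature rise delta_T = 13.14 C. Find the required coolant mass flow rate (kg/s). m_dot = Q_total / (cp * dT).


Step 1: Total heat Q = 58 * 2.748 W = 159.38 W
Step 2: denom = cp * dT = 4186 * 13.14 = 55004
Step 3: m_dot = 159.38 / 55004 = 0.002898 kg/s

0.002898 kg/s


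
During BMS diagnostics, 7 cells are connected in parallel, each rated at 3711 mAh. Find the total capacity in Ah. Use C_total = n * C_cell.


Convert: C_cell = 3711 mAh = 3.711 Ah
C_total = 7 * 3.711 = 25.977 Ah

25.977 Ah


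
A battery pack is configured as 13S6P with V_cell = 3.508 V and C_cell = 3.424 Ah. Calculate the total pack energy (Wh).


E = Ns * Vcell * Np * Ccell = 13 * 3.508 * 6 * 3.424 = 936.9 Wh

936.9 Wh


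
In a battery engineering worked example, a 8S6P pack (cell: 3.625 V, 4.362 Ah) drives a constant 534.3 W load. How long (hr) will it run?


Step 1: E_pack = Ns * V_cell * Np * C_cell = 8 * 3.625 * 6 * 4.362 = 758.99 Wh
Step 2: t = E_pack / P = 758.99 / 534.3 = 1.421 hr

1.421 hr


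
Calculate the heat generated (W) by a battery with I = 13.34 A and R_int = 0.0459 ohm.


I^2 = 177.96
Q = 177.96 * 0.0459 = 8.168 W

8.168 W


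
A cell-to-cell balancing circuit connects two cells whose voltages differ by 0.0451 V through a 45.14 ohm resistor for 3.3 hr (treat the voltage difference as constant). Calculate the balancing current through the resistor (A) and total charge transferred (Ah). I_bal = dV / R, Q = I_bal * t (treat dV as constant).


I_bal = dV / R = 0.0451 / 45.14 = 9.9911e-04 A
Q = I_bal * t = 9.9911e-04 * 3.3 = 0.003297 Ah

I=9.9911e-04 A, Q=0.003297 Ah


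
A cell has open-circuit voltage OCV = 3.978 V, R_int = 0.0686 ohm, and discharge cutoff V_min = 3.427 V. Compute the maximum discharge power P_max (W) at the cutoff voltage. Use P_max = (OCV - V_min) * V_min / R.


dV = OCV - V_min = 0.551 V (so I_max = dV / R)
P_max = dV * V_min / R = 0.551 * 3.427 / 0.0686 = 27.53 W

27.53 W


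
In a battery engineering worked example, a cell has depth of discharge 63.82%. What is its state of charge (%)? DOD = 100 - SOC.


SOC = 100 - DOD = 100 - 63.82 = 36.18%

36.18%


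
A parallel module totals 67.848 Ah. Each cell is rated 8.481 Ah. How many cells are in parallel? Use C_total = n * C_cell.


n = C_total / C_cell = 67.848 / 8.481 = 8

8


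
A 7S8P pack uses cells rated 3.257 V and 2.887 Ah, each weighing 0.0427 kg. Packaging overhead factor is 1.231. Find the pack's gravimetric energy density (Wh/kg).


Step 1: V_pack = 7 * 3.257 = 22.799 V
Step 2: C_pack = 8 * 2.887 = 23.096 Ah
Step 3: E_pack = V_pack * C_pack = 22.799 * 23.096 = 526.57 Wh
Step 4: m_pack = 7 * 8 * 0.0427 * 1.231 = 2.9436 kg
Step 5: ED = E_pack / m_pack = 526.57 / 2.9436 = 178.9 Wh/kg

178.9 Wh/kg


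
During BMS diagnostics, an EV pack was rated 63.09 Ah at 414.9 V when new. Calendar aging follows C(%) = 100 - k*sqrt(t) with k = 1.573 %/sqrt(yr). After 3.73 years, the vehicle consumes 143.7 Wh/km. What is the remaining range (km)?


Step 1: capacity retention = 100 - 1.573 * sqrt(3.73) = 100 - 1.573 * 1.9313 = 96.962%
Step 2: C_now = 63.09 * 96.962/100 = 61.173 Ah
Step 3: E_pack = V * C_now = 414.9 * 61.173 = 25381 Wh
Step 4: range = E_pack / consumption = 25381 / 143.7 = 176.6 km

176.6 km
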